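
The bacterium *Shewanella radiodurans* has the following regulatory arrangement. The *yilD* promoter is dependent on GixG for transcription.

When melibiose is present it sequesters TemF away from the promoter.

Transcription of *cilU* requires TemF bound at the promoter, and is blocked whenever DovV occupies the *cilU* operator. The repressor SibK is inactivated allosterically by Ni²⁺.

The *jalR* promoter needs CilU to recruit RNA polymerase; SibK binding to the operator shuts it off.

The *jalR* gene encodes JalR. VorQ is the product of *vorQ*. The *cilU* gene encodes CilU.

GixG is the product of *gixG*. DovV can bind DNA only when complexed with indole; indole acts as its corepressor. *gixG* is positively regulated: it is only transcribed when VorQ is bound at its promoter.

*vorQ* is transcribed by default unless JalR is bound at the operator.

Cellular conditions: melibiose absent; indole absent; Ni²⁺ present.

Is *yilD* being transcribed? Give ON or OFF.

OFF

Indole is absent, so DovV is inactive.
Melibiose is absent, so TemF is active.
No repressor is bound and TemF is active, so *cilU* is transcribed.
So CilU is produced and active.
Ni²⁺ is present, so SibK is inactive.
No repressor is bound and CilU is active, so *jalR* is transcribed.
So JalR is produced and active.
With repressor JalR bound, *vorQ* is not transcribed.
So VorQ is not produced.
Required activator VorQ is absent, so *gixG* is not transcribed.
So GixG is not produced.
Required activator GixG is absent, so *yilD* is not transcribed.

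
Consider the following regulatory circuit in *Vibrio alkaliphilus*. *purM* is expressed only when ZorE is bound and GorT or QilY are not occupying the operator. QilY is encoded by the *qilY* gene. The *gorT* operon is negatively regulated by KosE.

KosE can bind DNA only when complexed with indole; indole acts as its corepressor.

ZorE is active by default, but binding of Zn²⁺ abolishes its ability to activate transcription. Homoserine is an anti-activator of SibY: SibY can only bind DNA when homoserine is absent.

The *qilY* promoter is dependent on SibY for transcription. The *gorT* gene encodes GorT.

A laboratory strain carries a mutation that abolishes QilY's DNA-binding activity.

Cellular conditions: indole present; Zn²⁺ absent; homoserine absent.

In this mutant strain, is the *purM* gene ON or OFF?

ON

Indole is present, so KosE is active.
With repressor KosE bound, *gorT* is not transcribed.
So GorT is not produced.
Zn²⁺ is absent, so ZorE is active.
QilY is non-functional in this strain, so it has no effect.
No repressor is bound and ZorE is active, so *purM* is transcribed.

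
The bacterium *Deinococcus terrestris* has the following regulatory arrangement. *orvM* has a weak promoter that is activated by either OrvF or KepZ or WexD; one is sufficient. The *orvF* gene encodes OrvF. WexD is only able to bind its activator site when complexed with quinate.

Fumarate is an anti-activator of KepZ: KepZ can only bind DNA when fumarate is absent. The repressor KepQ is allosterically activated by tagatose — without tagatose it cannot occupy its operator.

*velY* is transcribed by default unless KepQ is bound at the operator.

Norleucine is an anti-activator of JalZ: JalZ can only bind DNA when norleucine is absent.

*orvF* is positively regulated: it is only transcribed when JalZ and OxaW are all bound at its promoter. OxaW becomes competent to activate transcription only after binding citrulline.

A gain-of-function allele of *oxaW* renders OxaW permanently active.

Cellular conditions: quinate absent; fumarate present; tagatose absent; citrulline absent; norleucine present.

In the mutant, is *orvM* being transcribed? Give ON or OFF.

OFF

Norleucine is present, so JalZ is inactive.
OxaW is constitutively active in this strain.
Required activator JalZ is absent, so *orvF* is not transcribed.
So OrvF is not produced.
Fumarate is present, so KepZ is inactive.
Quinate is absent, so WexD is inactive.
No activator is available at the *orvM* promoter, so *orvM* is not transcribed.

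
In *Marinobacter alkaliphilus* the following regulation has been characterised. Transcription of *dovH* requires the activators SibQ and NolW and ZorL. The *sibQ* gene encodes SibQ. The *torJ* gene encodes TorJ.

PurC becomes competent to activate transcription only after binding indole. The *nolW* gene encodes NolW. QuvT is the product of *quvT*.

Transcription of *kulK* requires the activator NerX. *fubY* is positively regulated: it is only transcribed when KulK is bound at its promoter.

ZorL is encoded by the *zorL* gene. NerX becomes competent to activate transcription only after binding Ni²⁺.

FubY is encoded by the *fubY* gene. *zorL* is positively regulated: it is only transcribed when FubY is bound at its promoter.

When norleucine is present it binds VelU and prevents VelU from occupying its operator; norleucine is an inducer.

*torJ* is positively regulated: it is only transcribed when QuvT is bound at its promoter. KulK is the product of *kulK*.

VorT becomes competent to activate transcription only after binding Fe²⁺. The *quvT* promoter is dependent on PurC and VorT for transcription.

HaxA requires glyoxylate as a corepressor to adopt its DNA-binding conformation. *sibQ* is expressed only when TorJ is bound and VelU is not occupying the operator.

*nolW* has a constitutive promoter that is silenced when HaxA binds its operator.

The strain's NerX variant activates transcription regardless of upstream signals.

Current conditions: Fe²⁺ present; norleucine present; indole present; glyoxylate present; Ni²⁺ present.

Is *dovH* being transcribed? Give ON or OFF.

OFF

Norleucine is present, so VelU is inactive.
Indole is present, so PurC is active.
Fe²⁺ is present, so VorT is active.
No repressor is bound and PurC and VorT are active, so *quvT* is transcribed.
So QuvT is produced and active.
No repressor is bound and QuvT is active, so *torJ* is transcribed.
So TorJ is produced and active.
No repressor is bound and TorJ is active, so *sibQ* is transcribed.
So SibQ is produced and active.
Glyoxylate is present, so HaxA is active.
With repressor HaxA bound, *nolW* is not transcribed.
So NolW is not produced.
NerX is constitutively active in this strain.
No repressor is bound and NerX is active, so *kulK* is transcribed.
So KulK is produced and active.
No repressor is bound and KulK is active, so *fubY* is transcribed.
So FubY is produced and active.
No repressor is bound and FubY is active, so *zorL* is transcribed.
So ZorL is produced and active.
Required activator NolW is absent, so *dovH* is not transcribed.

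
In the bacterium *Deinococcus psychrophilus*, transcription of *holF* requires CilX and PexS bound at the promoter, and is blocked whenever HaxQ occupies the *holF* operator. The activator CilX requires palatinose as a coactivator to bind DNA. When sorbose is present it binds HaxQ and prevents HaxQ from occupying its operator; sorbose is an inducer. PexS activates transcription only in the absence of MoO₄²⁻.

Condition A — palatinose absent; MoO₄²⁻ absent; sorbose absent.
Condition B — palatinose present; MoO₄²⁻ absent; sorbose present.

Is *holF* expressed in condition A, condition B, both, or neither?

Condition A:
Palatinose is absent, so CilX is inactive.
MoO₄²⁻ is absent, so PexS is active.
Sorbose is absent, so HaxQ is active.
With repressor HaxQ bound, *holF* is not transcribed.
→ *holF* is OFF in A.
Condition B:
Palatinose is present, so CilX is active.
MoO₄²⁻ is absent, so PexS is active.
Sorbose is present, so HaxQ is inactive.
No repressor is bound and CilX and PexS are active, so *holF* is transcribed.
→ *holF* is ON in B.

B only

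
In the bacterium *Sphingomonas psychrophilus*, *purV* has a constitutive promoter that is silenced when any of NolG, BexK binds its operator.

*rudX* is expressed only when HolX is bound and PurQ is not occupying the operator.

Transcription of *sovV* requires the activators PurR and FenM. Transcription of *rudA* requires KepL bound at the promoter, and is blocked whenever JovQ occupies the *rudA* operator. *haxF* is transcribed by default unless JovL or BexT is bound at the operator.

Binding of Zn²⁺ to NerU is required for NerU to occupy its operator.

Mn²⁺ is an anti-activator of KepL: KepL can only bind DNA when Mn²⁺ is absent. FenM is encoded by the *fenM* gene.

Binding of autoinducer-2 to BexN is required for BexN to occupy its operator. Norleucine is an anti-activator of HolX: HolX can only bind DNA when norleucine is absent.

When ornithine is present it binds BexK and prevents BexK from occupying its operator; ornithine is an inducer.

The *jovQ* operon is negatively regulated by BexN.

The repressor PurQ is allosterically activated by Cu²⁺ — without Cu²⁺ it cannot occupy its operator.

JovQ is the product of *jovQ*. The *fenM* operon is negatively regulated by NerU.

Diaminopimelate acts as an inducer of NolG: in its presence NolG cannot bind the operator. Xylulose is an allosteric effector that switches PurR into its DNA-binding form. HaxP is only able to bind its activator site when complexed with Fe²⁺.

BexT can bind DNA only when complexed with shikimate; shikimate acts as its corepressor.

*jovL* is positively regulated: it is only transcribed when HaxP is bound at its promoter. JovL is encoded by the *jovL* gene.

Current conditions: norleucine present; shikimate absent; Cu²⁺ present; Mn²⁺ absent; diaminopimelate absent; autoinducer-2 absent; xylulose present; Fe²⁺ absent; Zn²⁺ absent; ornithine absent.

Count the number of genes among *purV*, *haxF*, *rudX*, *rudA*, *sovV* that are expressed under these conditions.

2

Diaminopimelate is absent, so NolG is active.
Ornithine is absent, so BexK is active.
With repressor NolG bound, *purV* is not transcribed.
→ *purV* is OFF.
Fe²⁺ is absent, so HaxP is inactive.
Required activator HaxP is absent, so *jovL* is not transcribed.
So JovL is not produced.
Shikimate is absent, so BexT is inactive.
With no repressor bound, *haxF* is transcribed.
→ *haxF* is ON.
Cu²⁺ is present, so PurQ is active.
Norleucine is present, so HolX is inactive.
With repressor PurQ bound, *rudX* is not transcribed.
→ *rudX* is OFF.
Mn²⁺ is absent, so KepL is active.
Autoinducer-2 is absent, so BexN is inactive.
With no repressor bound, *jovQ* is transcribed.
So JovQ is produced and active.
With repressor JovQ bound, *rudA* is not transcribed.
→ *rudA* is OFF.
Xylulose is present, so PurR is active.
Zn²⁺ is absent, so NerU is inactive.
With no repressor bound, *fenM* is transcribed.
So FenM is produced and active.
No repressor is bound and PurR and FenM are active, so *sovV* is transcribed.
→ *sovV* is ON.
2 of the 5 genes are transcribed.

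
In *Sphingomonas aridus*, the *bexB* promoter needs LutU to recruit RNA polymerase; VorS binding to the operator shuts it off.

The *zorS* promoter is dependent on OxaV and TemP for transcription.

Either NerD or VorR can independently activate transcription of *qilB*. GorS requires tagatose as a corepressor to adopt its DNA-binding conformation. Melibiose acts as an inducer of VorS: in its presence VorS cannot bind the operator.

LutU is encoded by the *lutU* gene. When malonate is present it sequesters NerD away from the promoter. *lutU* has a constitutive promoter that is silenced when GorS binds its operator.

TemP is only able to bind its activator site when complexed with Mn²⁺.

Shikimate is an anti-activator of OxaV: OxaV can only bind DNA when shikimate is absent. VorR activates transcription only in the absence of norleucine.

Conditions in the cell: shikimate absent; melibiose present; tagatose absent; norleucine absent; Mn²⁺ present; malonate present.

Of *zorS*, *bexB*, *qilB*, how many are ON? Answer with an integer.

Shikimate is absent, so OxaV is active.
Mn²⁺ is present, so TemP is active.
No repressor is bound and OxaV and TemP are active, so *zorS* is transcribed.
→ *zorS* is ON.
Melibiose is present, so VorS is inactive.
Tagatose is absent, so GorS is inactive.
With no repressor bound, *lutU* is transcribed.
So LutU is produced and active.
No repressor is bound and LutU is active, so *bexB* is transcribed.
→ *bexB* is ON.
Malonate is present, so NerD is inactive.
Norleucine is absent, so VorR is active.
Activator VorR is present, so *qilB* is transcribed.
→ *qilB* is ON.
3 of the 3 genes are transcribed.

3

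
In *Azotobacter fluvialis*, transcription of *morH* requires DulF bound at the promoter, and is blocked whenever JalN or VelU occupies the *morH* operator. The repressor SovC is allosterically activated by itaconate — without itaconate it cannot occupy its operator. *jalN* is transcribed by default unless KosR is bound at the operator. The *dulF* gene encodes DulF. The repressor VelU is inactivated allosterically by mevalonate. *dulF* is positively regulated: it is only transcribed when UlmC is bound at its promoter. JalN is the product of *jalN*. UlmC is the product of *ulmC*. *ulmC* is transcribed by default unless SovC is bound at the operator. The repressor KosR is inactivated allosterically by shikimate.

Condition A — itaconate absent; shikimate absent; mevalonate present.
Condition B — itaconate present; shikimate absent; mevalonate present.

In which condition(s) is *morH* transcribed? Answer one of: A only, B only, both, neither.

A only

Condition A:
Itaconate is absent, so SovC is inactive.
With no repressor bound, *ulmC* is transcribed.
So UlmC is produced and active.
No repressor is bound and UlmC is active, so *dulF* is transcribed.
So DulF is produced and active.
Shikimate is absent, so KosR is active.
With repressor KosR bound, *jalN* is not transcribed.
So JalN is not produced.
Mevalonate is present, so VelU is inactive.
No repressor is bound and DulF is active, so *morH* is transcribed.
→ *morH* is ON in A.
Condition B:
Itaconate is present, so SovC is active.
With repressor SovC bound, *ulmC* is not transcribed.
So UlmC is not produced.
Required activator UlmC is absent, so *dulF* is not transcribed.
So DulF is not produced.
Shikimate is absent, so KosR is active.
With repressor KosR bound, *jalN* is not transcribed.
So JalN is not produced.
Mevalonate is present, so VelU is inactive.
Required activator DulF is absent, so *morH* is not transcribed.
→ *morH* is OFF in B.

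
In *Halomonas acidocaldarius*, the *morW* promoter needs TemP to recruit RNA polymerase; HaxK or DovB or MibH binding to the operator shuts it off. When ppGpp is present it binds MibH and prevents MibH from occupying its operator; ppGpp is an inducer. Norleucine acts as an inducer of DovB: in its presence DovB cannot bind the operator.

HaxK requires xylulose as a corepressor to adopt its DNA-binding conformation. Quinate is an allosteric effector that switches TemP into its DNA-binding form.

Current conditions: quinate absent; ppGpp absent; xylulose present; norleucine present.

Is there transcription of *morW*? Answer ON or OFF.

OFF

Xylulose is present, so HaxK is active.
Norleucine is present, so DovB is inactive.
Quinate is absent, so TemP is inactive.
ppGpp is absent, so MibH is active.
With repressor HaxK bound, *morW* is not transcribed.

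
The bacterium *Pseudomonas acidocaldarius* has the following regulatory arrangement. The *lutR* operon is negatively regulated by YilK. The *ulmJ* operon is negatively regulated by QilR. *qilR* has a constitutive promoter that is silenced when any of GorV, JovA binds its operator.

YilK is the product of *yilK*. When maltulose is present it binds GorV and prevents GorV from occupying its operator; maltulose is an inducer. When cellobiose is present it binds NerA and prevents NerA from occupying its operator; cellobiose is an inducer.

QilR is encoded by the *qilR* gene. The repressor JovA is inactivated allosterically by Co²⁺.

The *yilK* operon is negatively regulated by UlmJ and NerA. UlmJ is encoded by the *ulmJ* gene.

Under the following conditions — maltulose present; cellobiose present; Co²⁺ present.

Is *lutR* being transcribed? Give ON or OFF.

Maltulose is present, so GorV is inactive.
Co²⁺ is present, so JovA is inactive.
With no repressor bound, *qilR* is transcribed.
So QilR is produced and active.
With repressor QilR bound, *ulmJ* is not transcribed.
So UlmJ is not produced.
Cellobiose is present, so NerA is inactive.
With no repressor bound, *yilK* is transcribed.
So YilK is produced and active.
With repressor YilK bound, *lutR* is not transcribed.

OFF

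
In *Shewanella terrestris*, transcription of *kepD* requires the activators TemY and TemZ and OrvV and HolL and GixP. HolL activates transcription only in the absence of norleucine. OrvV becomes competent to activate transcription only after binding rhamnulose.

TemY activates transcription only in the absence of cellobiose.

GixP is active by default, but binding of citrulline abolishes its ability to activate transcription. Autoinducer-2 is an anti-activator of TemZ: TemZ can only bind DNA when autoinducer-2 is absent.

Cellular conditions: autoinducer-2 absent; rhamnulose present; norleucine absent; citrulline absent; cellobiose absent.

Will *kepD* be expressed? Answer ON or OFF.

Cellobiose is absent, so TemY is active.
Autoinducer-2 is absent, so TemZ is active.
Rhamnulose is present, so OrvV is active.
Norleucine is absent, so HolL is active.
Citrulline is absent, so GixP is active.
No repressor is bound and TemY and TemZ and OrvV and HolL and GixP are active, so *kepD* is transcribed.

ON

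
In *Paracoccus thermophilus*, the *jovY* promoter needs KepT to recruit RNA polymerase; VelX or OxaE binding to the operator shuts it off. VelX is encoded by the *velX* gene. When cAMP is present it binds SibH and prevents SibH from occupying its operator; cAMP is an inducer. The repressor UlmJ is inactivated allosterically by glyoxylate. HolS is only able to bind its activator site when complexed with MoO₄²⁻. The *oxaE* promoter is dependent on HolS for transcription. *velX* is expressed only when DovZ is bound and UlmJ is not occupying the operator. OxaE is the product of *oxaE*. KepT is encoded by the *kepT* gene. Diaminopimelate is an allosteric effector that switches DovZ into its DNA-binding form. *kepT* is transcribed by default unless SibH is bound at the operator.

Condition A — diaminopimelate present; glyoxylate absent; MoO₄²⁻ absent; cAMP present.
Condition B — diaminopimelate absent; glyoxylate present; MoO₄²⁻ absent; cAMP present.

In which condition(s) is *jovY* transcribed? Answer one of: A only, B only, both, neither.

both

Condition A:
Diaminopimelate is present, so DovZ is active.
Glyoxylate is absent, so UlmJ is active.
With repressor UlmJ bound, *velX* is not transcribed.
So VelX is not produced.
MoO₄²⁻ is absent, so HolS is inactive.
Required activator HolS is absent, so *oxaE* is not transcribed.
So OxaE is not produced.
cAMP is present, so SibH is inactive.
With no repressor bound, *kepT* is transcribed.
So KepT is produced and active.
No repressor is bound and KepT is active, so *jovY* is transcribed.
→ *jovY* is ON in A.
Condition B:
Diaminopimelate is absent, so DovZ is inactive.
Glyoxylate is present, so UlmJ is inactive.
Required activator DovZ is absent, so *velX* is not transcribed.
So VelX is not produced.
MoO₄²⁻ is absent, so HolS is inactive.
Required activator HolS is absent, so *oxaE* is not transcribed.
So OxaE is not produced.
cAMP is present, so SibH is inactive.
With no repressor bound, *kepT* is transcribed.
So KepT is produced and active.
No repressor is bound and KepT is active, so *jovY* is transcribed.
→ *jovY* is ON in B.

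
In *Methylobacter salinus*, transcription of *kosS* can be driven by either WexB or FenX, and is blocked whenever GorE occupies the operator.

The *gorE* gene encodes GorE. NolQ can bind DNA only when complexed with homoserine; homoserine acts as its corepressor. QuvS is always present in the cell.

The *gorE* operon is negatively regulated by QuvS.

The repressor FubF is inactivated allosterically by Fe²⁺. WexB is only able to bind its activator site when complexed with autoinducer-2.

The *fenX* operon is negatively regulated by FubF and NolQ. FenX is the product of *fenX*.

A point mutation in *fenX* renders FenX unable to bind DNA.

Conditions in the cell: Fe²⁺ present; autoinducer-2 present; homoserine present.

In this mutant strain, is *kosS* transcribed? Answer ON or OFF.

ON

Autoinducer-2 is present, so WexB is active.
FenX is non-functional in this strain, so it has no effect.
QuvS is produced constitutively and is active.
With repressor QuvS bound, *gorE* is not transcribed.
So GorE is not produced.
Activator WexB is present, so *kosS* is transcribed.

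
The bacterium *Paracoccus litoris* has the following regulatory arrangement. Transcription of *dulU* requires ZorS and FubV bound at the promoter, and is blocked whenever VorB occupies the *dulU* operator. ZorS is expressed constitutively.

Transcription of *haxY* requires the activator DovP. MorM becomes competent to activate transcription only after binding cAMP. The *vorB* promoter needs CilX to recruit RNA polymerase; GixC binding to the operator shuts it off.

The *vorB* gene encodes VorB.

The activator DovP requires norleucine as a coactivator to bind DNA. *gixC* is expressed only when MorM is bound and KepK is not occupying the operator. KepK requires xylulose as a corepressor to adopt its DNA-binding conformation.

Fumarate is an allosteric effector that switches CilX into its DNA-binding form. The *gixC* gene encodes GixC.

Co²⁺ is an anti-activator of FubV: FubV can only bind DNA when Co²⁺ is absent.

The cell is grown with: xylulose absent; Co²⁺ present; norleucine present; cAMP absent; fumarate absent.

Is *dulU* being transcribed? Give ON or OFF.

OFF

Xylulose is absent, so KepK is inactive.
cAMP is absent, so MorM is inactive.
Required activator MorM is absent, so *gixC* is not transcribed.
So GixC is not produced.
Fumarate is absent, so CilX is inactive.
Required activator CilX is absent, so *vorB* is not transcribed.
So VorB is not produced.
ZorS is produced constitutively and is active.
Co²⁺ is present, so FubV is inactive.
Required activator FubV is absent, so *dulU* is not transcribed.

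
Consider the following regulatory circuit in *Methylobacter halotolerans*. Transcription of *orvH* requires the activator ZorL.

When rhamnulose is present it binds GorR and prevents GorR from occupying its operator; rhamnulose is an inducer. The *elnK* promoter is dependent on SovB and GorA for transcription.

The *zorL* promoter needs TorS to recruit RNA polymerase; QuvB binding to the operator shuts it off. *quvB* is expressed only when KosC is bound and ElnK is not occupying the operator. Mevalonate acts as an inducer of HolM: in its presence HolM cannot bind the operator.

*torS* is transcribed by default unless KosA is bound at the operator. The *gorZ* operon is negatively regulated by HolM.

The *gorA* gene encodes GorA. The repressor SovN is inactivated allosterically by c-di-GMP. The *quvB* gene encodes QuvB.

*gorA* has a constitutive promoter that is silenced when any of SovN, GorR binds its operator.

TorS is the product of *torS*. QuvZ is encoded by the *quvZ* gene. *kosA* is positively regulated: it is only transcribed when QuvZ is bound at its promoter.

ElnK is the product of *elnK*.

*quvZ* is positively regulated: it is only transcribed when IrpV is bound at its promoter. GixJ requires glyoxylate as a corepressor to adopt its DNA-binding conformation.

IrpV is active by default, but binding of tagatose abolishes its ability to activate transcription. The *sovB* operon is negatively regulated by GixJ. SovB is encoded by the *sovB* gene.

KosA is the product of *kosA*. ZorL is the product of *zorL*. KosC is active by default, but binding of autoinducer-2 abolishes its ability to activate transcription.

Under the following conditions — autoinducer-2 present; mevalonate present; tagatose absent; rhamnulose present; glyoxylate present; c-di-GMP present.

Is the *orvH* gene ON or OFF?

Tagatose is absent, so IrpV is active.
No repressor is bound and IrpV is active, so *quvZ* is transcribed.
So QuvZ is produced and active.
No repressor is bound and QuvZ is active, so *kosA* is transcribed.
So KosA is produced and active.
With repressor KosA bound, *torS* is not transcribed.
So TorS is not produced.
Autoinducer-2 is present, so KosC is inactive.
Glyoxylate is present, so GixJ is active.
With repressor GixJ bound, *sovB* is not transcribed.
So SovB is not produced.
c-di-GMP is present, so SovN is inactive.
Rhamnulose is present, so GorR is inactive.
With no repressor bound, *gorA* is transcribed.
So GorA is produced and active.
Required activator SovB is absent, so *elnK* is not transcribed.
So ElnK is not produced.
Required activator KosC is absent, so *quvB* is not transcribed.
So QuvB is not produced.
Required activator TorS is absent, so *zorL* is not transcribed.
So ZorL is not produced.
Required activator ZorL is absent, so *orvH* is not transcribed.

OFF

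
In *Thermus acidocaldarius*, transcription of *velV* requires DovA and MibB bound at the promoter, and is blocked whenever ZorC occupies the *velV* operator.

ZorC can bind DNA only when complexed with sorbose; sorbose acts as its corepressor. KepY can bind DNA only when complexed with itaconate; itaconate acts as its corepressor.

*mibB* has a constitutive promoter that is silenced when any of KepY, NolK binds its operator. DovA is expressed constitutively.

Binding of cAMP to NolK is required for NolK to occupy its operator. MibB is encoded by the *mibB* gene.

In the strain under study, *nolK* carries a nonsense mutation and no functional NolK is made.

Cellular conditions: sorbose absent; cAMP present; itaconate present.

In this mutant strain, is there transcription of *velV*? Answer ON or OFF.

DovA is produced constitutively and is active.
Sorbose is absent, so ZorC is inactive.
Itaconate is present, so KepY is active.
NolK is non-functional in this strain, so it has no effect.
With repressor KepY bound, *mibB* is not transcribed.
So MibB is not produced.
Required activator MibB is absent, so *velV* is not transcribed.

OFF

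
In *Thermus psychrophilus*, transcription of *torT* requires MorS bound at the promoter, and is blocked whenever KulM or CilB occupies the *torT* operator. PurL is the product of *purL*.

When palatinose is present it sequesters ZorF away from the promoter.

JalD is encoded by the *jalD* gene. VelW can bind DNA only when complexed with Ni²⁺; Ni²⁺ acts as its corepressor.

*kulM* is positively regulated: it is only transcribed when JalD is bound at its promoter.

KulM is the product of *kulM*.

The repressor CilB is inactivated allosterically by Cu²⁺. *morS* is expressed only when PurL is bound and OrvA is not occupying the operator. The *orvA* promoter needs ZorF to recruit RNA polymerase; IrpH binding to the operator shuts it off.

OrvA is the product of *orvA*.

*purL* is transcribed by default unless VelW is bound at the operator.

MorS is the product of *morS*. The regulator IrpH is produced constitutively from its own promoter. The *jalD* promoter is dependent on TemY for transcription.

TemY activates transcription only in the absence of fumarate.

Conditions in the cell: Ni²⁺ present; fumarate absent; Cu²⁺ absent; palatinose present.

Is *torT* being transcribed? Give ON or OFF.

OFF

Fumarate is absent, so TemY is active.
No repressor is bound and TemY is active, so *jalD* is transcribed.
So JalD is produced and active.
No repressor is bound and JalD is active, so *kulM* is transcribed.
So KulM is produced and active.
Ni²⁺ is present, so VelW is active.
With repressor VelW bound, *purL* is not transcribed.
So PurL is not produced.
Palatinose is present, so ZorF is inactive.
IrpH is produced constitutively and is active.
With repressor IrpH bound, *orvA* is not transcribed.
So OrvA is not produced.
Required activator PurL is absent, so *morS* is not transcribed.
So MorS is not produced.
Cu²⁺ is absent, so CilB is active.
With repressor KulM bound, *torT* is not transcribed.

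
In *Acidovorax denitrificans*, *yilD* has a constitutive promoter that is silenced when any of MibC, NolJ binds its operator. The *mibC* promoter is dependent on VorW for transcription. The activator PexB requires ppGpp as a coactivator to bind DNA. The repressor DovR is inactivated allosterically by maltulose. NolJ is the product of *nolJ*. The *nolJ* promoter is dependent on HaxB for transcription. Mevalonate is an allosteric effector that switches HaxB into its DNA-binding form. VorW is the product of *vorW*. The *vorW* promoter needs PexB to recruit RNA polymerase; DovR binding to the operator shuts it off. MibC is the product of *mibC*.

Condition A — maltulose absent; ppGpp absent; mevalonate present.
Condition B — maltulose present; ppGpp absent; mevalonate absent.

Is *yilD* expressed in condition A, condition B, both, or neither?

B only

Condition A:
Maltulose is absent, so DovR is active.
ppGpp is absent, so PexB is inactive.
With repressor DovR bound, *vorW* is not transcribed.
So VorW is not produced.
Required activator VorW is absent, so *mibC* is not transcribed.
So MibC is not produced.
Mevalonate is present, so HaxB is active.
No repressor is bound and HaxB is active, so *nolJ* is transcribed.
So NolJ is produced and active.
With repressor NolJ bound, *yilD* is not transcribed.
→ *yilD* is OFF in A.
Condition B:
Maltulose is present, so DovR is inactive.
ppGpp is absent, so PexB is inactive.
Required activator PexB is absent, so *vorW* is not transcribed.
So VorW is not produced.
Required activator VorW is absent, so *mibC* is not transcribed.
So MibC is not produced.
Mevalonate is absent, so HaxB is inactive.
Required activator HaxB is absent, so *nolJ* is not transcribed.
So NolJ is not produced.
With no repressor bound, *yilD* is transcribed.
→ *yilD* is ON in B.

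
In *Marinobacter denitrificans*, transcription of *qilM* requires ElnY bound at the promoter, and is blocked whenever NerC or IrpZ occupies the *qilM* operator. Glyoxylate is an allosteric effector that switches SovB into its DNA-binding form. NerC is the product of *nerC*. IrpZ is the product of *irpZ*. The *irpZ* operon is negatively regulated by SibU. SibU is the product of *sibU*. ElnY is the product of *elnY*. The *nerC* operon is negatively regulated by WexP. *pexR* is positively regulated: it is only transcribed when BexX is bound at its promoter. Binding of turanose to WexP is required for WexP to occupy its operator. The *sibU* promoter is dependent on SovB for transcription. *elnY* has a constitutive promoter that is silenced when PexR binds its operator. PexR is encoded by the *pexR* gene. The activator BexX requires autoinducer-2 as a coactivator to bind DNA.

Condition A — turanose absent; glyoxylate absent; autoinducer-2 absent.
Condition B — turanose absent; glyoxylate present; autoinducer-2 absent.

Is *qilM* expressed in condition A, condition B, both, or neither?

neither

Condition A:
Turanose is absent, so WexP is inactive.
With no repressor bound, *nerC* is transcribed.
So NerC is produced and active.
Glyoxylate is absent, so SovB is inactive.
Required activator SovB is absent, so *sibU* is not transcribed.
So SibU is not produced.
With no repressor bound, *irpZ* is transcribed.
So IrpZ is produced and active.
Autoinducer-2 is absent, so BexX is inactive.
Required activator BexX is absent, so *pexR* is not transcribed.
So PexR is not produced.
With no repressor bound, *elnY* is transcribed.
So ElnY is produced and active.
With repressor NerC bound, *qilM* is not transcribed.
→ *qilM* is OFF in A.
Condition B:
Turanose is absent, so WexP is inactive.
With no repressor bound, *nerC* is transcribed.
So NerC is produced and active.
Glyoxylate is present, so SovB is active.
No repressor is bound and SovB is active, so *sibU* is transcribed.
So SibU is produced and active.
With repressor SibU bound, *irpZ* is not transcribed.
So IrpZ is not produced.
Autoinducer-2 is absent, so BexX is inactive.
Required activator BexX is absent, so *pexR* is not transcribed.
So PexR is not produced.
With no repressor bound, *elnY* is transcribed.
So ElnY is produced and active.
With repressor NerC bound, *qilM* is not transcribed.
→ *qilM* is OFF in B.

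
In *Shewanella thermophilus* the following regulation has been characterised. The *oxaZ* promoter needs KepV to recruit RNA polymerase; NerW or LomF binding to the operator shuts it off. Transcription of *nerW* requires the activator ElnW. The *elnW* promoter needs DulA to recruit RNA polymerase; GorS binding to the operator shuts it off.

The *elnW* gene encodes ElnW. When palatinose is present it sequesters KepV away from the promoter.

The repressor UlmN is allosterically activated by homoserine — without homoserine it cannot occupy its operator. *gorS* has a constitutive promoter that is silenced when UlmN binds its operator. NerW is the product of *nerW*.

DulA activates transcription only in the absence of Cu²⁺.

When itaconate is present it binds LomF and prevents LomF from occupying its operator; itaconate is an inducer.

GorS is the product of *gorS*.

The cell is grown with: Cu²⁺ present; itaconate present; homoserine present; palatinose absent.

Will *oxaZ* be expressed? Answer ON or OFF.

ON

Homoserine is present, so UlmN is active.
With repressor UlmN bound, *gorS* is not transcribed.
So GorS is not produced.
Cu²⁺ is present, so DulA is inactive.
Required activator DulA is absent, so *elnW* is not transcribed.
So ElnW is not produced.
Required activator ElnW is absent, so *nerW* is not transcribed.
So NerW is not produced.
Palatinose is absent, so KepV is active.
Itaconate is present, so LomF is inactive.
No repressor is bound and KepV is active, so *oxaZ* is transcribed.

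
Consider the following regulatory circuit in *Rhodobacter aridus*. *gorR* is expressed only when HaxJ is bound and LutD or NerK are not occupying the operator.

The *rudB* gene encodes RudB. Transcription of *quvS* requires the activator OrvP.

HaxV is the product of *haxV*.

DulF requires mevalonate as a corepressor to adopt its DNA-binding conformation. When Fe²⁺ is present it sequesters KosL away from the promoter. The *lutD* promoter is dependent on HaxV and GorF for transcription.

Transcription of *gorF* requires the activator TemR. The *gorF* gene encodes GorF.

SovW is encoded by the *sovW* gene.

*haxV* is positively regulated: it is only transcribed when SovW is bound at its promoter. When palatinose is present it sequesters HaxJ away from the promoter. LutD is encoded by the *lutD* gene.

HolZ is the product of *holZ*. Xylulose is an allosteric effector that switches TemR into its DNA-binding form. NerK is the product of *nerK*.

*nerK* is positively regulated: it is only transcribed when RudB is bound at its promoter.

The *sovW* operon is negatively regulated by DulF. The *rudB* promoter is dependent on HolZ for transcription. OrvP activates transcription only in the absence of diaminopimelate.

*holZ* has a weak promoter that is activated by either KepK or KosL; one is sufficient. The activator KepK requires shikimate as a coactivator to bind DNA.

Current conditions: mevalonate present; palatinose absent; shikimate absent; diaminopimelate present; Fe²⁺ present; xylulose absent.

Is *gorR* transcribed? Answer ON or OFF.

ON

Mevalonate is present, so DulF is active.
With repressor DulF bound, *sovW* is not transcribed.
So SovW is not produced.
Required activator SovW is absent, so *haxV* is not transcribed.
So HaxV is not produced.
Xylulose is absent, so TemR is inactive.
Required activator TemR is absent, so *gorF* is not transcribed.
So GorF is not produced.
Required activator HaxV is absent, so *lutD* is not transcribed.
So LutD is not produced.
Palatinose is absent, so HaxJ is active.
Shikimate is absent, so KepK is inactive.
Fe²⁺ is present, so KosL is inactive.
No activator is available at the *holZ* promoter, so *holZ* is not transcribed.
So HolZ is not produced.
Required activator HolZ is absent, so *rudB* is not transcribed.
So RudB is not produced.
Required activator RudB is absent, so *nerK* is not transcribed.
So NerK is not produced.
No repressor is bound and HaxJ is active, so *gorR* is transcribed.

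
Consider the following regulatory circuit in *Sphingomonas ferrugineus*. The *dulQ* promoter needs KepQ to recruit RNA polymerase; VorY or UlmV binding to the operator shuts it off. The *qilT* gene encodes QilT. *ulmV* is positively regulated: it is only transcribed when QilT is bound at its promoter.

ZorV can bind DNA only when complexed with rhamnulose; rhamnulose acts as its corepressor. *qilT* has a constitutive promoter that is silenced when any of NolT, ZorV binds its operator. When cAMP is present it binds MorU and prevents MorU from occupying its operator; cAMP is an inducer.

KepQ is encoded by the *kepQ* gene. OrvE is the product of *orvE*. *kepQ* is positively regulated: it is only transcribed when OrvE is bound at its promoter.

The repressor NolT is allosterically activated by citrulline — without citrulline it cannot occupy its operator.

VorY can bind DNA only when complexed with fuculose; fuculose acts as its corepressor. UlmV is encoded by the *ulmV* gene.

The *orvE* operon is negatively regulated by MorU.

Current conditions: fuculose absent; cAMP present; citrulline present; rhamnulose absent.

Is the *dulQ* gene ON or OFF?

Fuculose is absent, so VorY is inactive.
Citrulline is present, so NolT is active.
Rhamnulose is absent, so ZorV is inactive.
With repressor NolT bound, *qilT* is not transcribed.
So QilT is not produced.
Required activator QilT is absent, so *ulmV* is not transcribed.
So UlmV is not produced.
cAMP is present, so MorU is inactive.
With no repressor bound, *orvE* is transcribed.
So OrvE is produced and active.
No repressor is bound and OrvE is active, so *kepQ* is transcribed.
So KepQ is produced and active.
No repressor is bound and KepQ is active, so *dulQ* is transcribed.

ON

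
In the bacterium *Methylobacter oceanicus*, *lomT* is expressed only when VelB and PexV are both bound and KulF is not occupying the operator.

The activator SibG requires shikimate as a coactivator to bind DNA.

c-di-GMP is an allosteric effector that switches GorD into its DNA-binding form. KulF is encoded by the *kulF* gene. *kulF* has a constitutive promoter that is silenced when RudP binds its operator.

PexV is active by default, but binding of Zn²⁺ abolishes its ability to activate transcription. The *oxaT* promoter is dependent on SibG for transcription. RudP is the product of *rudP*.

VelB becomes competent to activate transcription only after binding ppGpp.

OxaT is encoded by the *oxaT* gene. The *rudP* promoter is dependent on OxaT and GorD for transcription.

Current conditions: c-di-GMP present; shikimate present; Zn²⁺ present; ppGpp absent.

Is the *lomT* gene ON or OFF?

Shikimate is present, so SibG is active.
No repressor is bound and SibG is active, so *oxaT* is transcribed.
So OxaT is produced and active.
c-di-GMP is present, so GorD is active.
No repressor is bound and OxaT and GorD are active, so *rudP* is transcribed.
So RudP is produced and active.
With repressor RudP bound, *kulF* is not transcribed.
So KulF is not produced.
ppGpp is absent, so VelB is inactive.
Zn²⁺ is present, so PexV is inactive.
Required activator VelB is absent, so *lomT* is not transcribed.

OFF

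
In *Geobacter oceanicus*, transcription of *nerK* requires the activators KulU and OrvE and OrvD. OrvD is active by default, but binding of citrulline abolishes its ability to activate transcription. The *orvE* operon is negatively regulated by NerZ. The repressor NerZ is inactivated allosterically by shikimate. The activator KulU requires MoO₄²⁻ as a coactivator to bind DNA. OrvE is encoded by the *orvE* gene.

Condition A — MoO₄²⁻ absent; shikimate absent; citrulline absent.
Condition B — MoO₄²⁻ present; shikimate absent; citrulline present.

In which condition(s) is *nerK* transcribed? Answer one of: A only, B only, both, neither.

Condition A:
MoO₄²⁻ is absent, so KulU is inactive.
Shikimate is absent, so NerZ is active.
With repressor NerZ bound, *orvE* is not transcribed.
So OrvE is not produced.
Citrulline is absent, so OrvD is active.
Required activator KulU is absent, so *nerK* is not transcribed.
→ *nerK* is OFF in A.
Condition B:
MoO₄²⁻ is present, so KulU is active.
Shikimate is absent, so NerZ is active.
With repressor NerZ bound, *orvE* is not transcribed.
So OrvE is not produced.
Citrulline is present, so OrvD is inactive.
Required activator OrvE is absent, so *nerK* is not transcribed.
→ *nerK* is OFF in B.

neither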